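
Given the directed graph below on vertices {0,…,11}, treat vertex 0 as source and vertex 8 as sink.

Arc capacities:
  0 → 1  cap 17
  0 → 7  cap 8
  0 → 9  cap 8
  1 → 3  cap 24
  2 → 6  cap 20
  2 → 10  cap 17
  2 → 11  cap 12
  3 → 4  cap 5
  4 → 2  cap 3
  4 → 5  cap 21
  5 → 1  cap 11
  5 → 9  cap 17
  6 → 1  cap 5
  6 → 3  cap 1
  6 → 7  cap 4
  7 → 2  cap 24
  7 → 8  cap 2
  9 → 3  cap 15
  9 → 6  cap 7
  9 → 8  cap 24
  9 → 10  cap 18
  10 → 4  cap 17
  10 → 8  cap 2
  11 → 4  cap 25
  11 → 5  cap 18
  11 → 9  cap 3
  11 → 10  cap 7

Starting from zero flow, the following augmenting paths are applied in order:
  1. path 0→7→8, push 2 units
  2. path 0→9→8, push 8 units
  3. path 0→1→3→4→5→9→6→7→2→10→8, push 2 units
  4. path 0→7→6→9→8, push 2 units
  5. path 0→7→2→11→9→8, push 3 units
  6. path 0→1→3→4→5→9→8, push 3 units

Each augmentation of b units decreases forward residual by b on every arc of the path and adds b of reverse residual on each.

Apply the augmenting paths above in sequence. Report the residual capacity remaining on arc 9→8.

Residual capacity of (9,8): 8

after path 1 (0→7→8, push 2): res(9,8)=24
after path 2 (0→9→8, push 8): res(9,8)=16
after path 3 (0→1→3→4→5→9→6→7→2→10→8, push 2): res(9,8)=16
after path 4 (0→7→6→9→8, push 2): res(9,8)=14
after path 5 (0→7→2→11→9→8, push 3): res(9,8)=11
after path 6 (0→1→3→4→5→9→8, push 3): res(9,8)=8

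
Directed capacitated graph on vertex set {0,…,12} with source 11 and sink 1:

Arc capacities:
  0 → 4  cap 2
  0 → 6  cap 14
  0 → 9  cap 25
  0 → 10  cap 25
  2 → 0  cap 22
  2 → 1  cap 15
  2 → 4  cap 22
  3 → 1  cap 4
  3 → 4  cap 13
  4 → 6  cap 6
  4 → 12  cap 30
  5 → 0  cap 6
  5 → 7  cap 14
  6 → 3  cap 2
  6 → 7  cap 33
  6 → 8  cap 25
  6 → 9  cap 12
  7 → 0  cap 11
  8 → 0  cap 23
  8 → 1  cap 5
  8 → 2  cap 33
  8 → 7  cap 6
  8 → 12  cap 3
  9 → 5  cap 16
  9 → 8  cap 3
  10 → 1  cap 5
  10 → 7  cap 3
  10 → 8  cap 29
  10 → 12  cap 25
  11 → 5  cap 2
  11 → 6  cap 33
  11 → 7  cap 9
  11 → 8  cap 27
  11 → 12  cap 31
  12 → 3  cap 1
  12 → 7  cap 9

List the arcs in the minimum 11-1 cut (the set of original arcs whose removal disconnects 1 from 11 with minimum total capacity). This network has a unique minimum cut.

augment #1: 11→8→1 push 5
augment #2: 11→6→3→1 push 2
augment #3: 11→8→2→1 push 15
augment #4: 11→12→3→1 push 1
augment #5: 11→5→0→10→1 push 2
augment #6: 11→7→0→10→1 push 3
max flow = 28; residual-reachable set from 11 gives S-side
cut edges (S→T): {(2,1), (6,3), (8,1), (10,1), (12,3)} total cap 28

Min-cut arcs: {(2,1), (6,3), (8,1), (10,1), (12,3)} (total capacity 28)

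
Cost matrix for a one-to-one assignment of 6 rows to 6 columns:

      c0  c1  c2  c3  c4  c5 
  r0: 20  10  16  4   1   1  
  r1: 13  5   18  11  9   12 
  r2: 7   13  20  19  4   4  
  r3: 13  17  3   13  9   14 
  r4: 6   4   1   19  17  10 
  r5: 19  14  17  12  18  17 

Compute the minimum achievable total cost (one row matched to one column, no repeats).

Minimum assignment cost: 31

one of 2 optimal assignments: row0→col4 (cost 1), row1→col1 (cost 5), row2→col5 (cost 4), row3→col2 (cost 3), row4→col0 (cost 6), row5→col3 (cost 12)
total = 1 + 5 + 4 + 3 + 6 + 12 = 31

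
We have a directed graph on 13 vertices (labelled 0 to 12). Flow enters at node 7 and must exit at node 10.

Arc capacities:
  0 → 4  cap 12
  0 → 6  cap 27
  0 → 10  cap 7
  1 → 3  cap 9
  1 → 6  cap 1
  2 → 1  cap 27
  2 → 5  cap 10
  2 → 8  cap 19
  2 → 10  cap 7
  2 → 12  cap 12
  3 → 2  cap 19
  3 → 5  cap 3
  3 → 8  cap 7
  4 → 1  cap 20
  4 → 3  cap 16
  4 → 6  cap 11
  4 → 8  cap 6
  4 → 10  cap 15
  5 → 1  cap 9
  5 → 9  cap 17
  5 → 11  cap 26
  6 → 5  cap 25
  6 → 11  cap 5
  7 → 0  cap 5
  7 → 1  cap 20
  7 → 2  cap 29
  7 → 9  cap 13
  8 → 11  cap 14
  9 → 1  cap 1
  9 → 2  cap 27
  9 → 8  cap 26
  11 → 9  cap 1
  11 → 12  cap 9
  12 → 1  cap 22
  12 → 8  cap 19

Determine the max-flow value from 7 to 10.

augment #1: 7→0→10 bottleneck 5, total now 5
augment #2: 7→2→10 bottleneck 7, total now 12

Maximum flow value: 12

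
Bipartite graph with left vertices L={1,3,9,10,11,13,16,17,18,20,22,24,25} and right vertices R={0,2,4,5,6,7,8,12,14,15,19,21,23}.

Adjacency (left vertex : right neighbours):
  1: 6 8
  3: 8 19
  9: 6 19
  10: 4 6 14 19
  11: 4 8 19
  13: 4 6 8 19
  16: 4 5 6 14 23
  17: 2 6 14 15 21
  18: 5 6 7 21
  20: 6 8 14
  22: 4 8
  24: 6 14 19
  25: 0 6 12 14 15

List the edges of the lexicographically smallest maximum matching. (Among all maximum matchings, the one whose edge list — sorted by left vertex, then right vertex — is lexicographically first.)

Lex-smallest maximum matching: {(1,6), (3,8), (9,19), (10,4), (16,5), (17,2), (18,7), (20,14), (25,0)}

|M| = 9 (so the lex-smallest maximum matching has 9 edges)
process left vertices in ascending order; for each, take the smallest-labelled available neighbour that still permits 9 edges overall, or leave it unmatched if none does
lex-smallest matching: {1-6, 3-8, 9-19, 10-4, 16-5, 17-2, 18-7, 20-14, 25-0}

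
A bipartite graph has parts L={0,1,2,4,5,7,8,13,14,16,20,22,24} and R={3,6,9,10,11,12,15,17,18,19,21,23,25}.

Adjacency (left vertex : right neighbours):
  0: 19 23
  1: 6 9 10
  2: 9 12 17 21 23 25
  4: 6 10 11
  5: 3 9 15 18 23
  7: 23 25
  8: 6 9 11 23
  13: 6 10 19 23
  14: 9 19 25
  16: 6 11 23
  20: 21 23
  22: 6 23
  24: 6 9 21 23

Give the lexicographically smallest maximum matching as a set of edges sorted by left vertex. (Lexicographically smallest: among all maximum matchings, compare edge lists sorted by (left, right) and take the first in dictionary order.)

|M| = 10 (so the lex-smallest maximum matching has 10 edges)
process left vertices in ascending order; for each, take the smallest-labelled available neighbour that still permits 10 edges overall, or leave it unmatched if none does
lex-smallest matching: {0-19, 1-6, 2-12, 4-10, 5-3, 7-23, 8-9, 14-25, 16-11, 20-21}

Lex-smallest maximum matching: {(0,19), (1,6), (2,12), (4,10), (5,3), (7,23), (8,9), (14,25), (16,11), (20,21)}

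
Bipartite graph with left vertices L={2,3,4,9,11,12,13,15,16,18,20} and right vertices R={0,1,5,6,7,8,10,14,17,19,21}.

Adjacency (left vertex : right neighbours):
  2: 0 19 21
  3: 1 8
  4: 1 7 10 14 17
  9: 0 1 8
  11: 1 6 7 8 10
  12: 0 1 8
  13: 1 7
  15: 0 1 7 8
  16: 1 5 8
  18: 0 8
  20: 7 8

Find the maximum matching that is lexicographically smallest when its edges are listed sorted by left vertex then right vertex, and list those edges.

|M| = 8 (so the lex-smallest maximum matching has 8 edges)
process left vertices in ascending order; for each, take the smallest-labelled available neighbour that still permits 8 edges overall, or leave it unmatched if none does
lex-smallest matching: {2-19, 3-1, 4-10, 9-0, 11-6, 12-8, 13-7, 16-5}

Lex-smallest maximum matching: {(2,19), (3,1), (4,10), (9,0), (11,6), (12,8), (13,7), (16,5)}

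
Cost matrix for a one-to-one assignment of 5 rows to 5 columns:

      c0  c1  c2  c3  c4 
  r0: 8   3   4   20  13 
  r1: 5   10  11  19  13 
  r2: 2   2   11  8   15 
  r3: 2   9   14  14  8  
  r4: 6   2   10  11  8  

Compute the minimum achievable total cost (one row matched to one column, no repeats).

Minimum assignment cost: 27

optimal assignment: row0→col2 (cost 4), row1→col0 (cost 5), row2→col3 (cost 8), row3→col4 (cost 8), row4→col1 (cost 2)
total = 4 + 5 + 8 + 8 + 2 = 27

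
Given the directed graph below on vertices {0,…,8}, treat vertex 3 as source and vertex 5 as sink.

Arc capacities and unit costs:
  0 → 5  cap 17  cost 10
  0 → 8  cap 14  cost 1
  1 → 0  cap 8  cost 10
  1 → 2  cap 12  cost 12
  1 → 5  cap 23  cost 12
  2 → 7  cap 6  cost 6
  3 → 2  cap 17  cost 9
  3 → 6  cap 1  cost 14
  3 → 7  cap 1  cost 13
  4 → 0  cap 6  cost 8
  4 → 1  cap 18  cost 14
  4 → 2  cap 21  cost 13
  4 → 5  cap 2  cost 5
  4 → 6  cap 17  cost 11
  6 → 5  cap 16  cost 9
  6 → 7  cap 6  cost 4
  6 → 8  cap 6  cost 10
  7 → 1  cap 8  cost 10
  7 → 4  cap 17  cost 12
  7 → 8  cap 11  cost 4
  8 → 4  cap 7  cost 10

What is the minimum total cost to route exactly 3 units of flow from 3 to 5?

Minimum cost for 3 units: 85

shortest-cost path #1: 3→6→5 push 1 @ unit cost 23 (adds 23)
shortest-cost path #2: 3→7→4→5 push 1 @ unit cost 30 (adds 30)
shortest-cost path #3: 3→2→7→4→5 push 1 @ unit cost 32 (adds 32)
total cost = 85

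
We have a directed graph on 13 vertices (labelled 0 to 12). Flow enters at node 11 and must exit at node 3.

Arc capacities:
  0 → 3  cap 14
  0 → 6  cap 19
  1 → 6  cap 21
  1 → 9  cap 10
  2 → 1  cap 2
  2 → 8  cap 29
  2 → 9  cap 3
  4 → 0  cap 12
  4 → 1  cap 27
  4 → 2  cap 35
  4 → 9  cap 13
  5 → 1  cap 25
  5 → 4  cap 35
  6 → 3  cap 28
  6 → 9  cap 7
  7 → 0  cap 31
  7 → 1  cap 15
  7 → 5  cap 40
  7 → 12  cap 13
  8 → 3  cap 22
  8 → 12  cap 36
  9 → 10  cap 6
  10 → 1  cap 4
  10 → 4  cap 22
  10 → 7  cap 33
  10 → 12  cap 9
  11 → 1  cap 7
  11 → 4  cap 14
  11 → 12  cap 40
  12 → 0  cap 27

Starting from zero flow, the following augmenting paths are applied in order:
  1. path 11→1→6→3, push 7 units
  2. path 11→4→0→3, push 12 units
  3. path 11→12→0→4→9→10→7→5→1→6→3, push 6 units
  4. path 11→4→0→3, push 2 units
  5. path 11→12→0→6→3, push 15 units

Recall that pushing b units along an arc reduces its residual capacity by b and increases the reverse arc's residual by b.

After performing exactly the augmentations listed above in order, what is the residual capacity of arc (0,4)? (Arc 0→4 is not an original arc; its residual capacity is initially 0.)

Residual capacity of (0,4): 8

after path 1 (11→1→6→3, push 7): res(0,4)=0
after path 2 (11→4→0→3, push 12): res(0,4)=12
after path 3 (11→12→0→4→9→10→7→5→1→6→3, push 6): res(0,4)=6
after path 4 (11→4→0→3, push 2): res(0,4)=8
after path 5 (11→12→0→6→3, push 15): res(0,4)=8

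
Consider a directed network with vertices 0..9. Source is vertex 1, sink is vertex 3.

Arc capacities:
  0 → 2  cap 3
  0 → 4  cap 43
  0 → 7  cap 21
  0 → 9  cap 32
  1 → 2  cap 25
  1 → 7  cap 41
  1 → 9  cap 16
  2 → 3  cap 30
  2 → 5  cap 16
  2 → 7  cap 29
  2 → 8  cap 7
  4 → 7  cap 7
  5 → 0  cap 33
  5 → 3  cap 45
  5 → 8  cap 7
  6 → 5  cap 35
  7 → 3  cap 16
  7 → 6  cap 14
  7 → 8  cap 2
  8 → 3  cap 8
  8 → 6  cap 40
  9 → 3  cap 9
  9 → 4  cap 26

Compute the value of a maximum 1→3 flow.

Maximum flow value: 66

augment #1: 1→2→3 bottleneck 25, total now 25
augment #2: 1→7→3 bottleneck 16, total now 41
augment #3: 1→9→3 bottleneck 9, total now 50
augment #4: 1→7→8→3 bottleneck 2, total now 52
augment #5: 1→7→6→5→3 bottleneck 14, total now 66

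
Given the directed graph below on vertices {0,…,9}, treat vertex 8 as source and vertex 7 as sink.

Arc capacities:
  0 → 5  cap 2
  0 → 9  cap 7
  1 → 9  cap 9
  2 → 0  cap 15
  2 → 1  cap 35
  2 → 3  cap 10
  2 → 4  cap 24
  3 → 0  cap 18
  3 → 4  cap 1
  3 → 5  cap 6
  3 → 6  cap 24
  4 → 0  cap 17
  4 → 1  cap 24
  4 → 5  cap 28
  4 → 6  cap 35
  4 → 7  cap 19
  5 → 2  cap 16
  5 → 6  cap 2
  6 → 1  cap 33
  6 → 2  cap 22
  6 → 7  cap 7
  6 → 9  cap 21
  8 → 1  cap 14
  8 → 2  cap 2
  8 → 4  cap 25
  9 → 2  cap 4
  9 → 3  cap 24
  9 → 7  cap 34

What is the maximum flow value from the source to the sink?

augment #1: 8→4→7 bottleneck 19, total now 19
augment #2: 8→1→9→7 bottleneck 9, total now 28
augment #3: 8→4→6→7 bottleneck 6, total now 34
augment #4: 8→2→0→9→7 bottleneck 2, total now 36

Maximum flow value: 36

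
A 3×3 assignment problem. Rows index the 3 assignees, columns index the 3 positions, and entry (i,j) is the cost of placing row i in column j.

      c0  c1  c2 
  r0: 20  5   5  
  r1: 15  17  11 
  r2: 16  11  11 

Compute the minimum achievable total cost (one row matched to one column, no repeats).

one of 2 optimal assignments: row0→col1 (cost 5), row1→col0 (cost 15), row2→col2 (cost 11)
total = 5 + 15 + 11 = 31

Minimum assignment cost: 31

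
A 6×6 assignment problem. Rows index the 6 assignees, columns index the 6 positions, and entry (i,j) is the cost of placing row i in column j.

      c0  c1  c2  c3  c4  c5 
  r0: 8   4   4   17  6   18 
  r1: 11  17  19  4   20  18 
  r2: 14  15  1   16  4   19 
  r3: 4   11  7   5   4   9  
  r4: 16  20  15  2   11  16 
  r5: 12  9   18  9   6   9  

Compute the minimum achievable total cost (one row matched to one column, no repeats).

Minimum assignment cost: 31

optimal assignment: row0→col1 (cost 4), row1→col0 (cost 11), row2→col2 (cost 1), row3→col4 (cost 4), row4→col3 (cost 2), row5→col5 (cost 9)
total = 4 + 11 + 1 + 4 + 2 + 9 = 31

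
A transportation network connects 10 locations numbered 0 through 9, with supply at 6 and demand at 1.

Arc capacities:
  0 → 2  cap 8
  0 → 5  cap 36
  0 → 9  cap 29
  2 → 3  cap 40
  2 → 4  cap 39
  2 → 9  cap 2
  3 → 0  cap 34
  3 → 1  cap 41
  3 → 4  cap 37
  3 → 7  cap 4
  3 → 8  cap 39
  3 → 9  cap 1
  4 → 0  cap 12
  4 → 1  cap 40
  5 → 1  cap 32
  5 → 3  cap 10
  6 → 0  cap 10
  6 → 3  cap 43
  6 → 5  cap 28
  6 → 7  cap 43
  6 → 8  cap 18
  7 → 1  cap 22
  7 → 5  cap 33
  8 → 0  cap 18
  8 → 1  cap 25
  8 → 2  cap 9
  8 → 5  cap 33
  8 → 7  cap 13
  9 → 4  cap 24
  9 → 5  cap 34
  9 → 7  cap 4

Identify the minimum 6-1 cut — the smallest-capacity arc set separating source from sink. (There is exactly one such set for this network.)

Min-cut arcs: {(5,1), (5,3), (6,0), (6,3), (6,8), (7,1)} (total capacity 135)

augment #1: 6→3→1 push 41
augment #2: 6→5→1 push 28
augment #3: 6→7→1 push 22
augment #4: 6→8→1 push 18
augment #5: 6→0→5→1 push 4
augment #6: 6→3→4→1 push 2
augment #7: 6→0→2→4→1 push 6
augment #8: 6→7→5→3→4→1 push 10
augment #9: 6→7→5→0→2→4→1 push 2
augment #10: 6→7→5→0→9→4→1 push 2
max flow = 135; residual-reachable set from 6 gives S-side
cut edges (S→T): {(5,1), (5,3), (6,0), (6,3), (6,8), (7,1)} total cap 135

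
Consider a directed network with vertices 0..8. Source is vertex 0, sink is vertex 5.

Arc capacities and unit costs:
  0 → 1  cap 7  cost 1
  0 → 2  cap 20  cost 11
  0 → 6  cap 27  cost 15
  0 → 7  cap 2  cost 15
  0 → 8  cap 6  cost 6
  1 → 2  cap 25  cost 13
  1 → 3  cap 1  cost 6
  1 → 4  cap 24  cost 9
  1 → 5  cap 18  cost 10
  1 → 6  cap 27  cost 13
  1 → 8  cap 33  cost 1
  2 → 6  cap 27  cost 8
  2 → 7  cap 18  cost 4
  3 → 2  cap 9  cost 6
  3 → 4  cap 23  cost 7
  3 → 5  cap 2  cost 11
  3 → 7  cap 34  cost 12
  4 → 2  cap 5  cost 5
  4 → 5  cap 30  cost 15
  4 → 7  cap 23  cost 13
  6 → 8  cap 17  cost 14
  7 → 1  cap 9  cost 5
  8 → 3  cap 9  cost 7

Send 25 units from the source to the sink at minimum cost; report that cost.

shortest-cost path #1: 0→1→5 push 7 @ unit cost 11 (adds 77)
shortest-cost path #2: 0→8→3→5 push 2 @ unit cost 24 (adds 48)
shortest-cost path #3: 0→7→1→5 push 2 @ unit cost 30 (adds 60)
shortest-cost path #4: 0→2→7→1→5 push 7 @ unit cost 30 (adds 210)
shortest-cost path #5: 0→8→3→4→5 push 4 @ unit cost 35 (adds 140)
shortest-cost path #6: 0→6→8→3→4→5 push 3 @ unit cost 58 (adds 174)
total cost = 709

Minimum cost for 25 units: 709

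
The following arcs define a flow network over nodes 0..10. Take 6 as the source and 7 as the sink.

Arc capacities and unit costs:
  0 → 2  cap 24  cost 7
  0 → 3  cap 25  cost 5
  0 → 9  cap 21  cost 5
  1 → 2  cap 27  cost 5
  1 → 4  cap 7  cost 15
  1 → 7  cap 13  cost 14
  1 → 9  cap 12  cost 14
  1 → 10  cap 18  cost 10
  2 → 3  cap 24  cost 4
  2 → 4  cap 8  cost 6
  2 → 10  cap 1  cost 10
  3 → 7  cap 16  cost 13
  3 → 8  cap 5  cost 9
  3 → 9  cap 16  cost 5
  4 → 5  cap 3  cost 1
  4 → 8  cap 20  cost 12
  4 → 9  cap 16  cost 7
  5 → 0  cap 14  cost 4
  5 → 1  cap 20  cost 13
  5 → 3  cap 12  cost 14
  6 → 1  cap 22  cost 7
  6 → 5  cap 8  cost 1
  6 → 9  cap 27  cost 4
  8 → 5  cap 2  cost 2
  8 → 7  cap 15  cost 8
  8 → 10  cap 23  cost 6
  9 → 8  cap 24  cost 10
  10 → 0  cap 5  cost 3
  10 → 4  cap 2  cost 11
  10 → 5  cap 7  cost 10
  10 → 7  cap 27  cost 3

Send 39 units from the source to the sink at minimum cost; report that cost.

Minimum cost for 39 units: 820

shortest-cost path #1: 6→1→10→7 push 18 @ unit cost 20 (adds 360)
shortest-cost path #2: 6→1→7 push 4 @ unit cost 21 (adds 84)
shortest-cost path #3: 6→9→8→7 push 15 @ unit cost 22 (adds 330)
shortest-cost path #4: 6→9→8→10→7 push 2 @ unit cost 23 (adds 46)
total cost = 820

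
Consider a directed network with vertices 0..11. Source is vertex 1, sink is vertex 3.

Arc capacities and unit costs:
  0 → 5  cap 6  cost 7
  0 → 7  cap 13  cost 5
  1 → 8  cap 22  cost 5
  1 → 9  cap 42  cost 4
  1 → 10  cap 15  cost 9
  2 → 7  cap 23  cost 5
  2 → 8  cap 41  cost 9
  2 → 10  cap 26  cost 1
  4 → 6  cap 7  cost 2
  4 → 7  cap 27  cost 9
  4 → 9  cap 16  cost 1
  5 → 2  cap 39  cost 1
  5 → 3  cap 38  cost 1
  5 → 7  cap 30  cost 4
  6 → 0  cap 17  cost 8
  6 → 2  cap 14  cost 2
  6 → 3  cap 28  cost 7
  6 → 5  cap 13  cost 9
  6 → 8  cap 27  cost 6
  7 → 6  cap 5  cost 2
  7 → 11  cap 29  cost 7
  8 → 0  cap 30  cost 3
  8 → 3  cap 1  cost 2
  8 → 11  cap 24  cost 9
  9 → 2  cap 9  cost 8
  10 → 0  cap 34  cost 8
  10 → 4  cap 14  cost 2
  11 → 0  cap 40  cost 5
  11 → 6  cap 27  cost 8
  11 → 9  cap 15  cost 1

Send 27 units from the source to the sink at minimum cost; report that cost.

Minimum cost for 27 units: 585

shortest-cost path #1: 1→8→3 push 1 @ unit cost 7 (adds 7)
shortest-cost path #2: 1→8→0→5→3 push 6 @ unit cost 16 (adds 96)
shortest-cost path #3: 1→10→4→6→3 push 7 @ unit cost 20 (adds 140)
shortest-cost path #4: 1→8→0→7→6→3 push 5 @ unit cost 22 (adds 110)
shortest-cost path #5: 1→8→11→6→3 push 8 @ unit cost 29 (adds 232)
total cost = 585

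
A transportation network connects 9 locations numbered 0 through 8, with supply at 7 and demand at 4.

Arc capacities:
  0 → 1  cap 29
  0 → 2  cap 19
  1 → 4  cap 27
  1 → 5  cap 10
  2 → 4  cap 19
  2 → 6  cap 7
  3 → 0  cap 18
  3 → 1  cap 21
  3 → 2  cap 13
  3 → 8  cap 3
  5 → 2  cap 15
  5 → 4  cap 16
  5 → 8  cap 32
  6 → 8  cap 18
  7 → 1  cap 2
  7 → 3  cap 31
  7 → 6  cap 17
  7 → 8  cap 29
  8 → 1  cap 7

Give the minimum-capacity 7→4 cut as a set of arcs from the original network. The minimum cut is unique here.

augment #1: 7→1→4 push 2
augment #2: 7→3→1→4 push 21
augment #3: 7→3→2→4 push 10
augment #4: 7→8→1→4 push 4
augment #5: 7→8→1→5→4 push 3
max flow = 40; residual-reachable set from 7 gives S-side
cut edges (S→T): {(7,1), (7,3), (8,1)} total cap 40

Min-cut arcs: {(7,1), (7,3), (8,1)} (total capacity 40)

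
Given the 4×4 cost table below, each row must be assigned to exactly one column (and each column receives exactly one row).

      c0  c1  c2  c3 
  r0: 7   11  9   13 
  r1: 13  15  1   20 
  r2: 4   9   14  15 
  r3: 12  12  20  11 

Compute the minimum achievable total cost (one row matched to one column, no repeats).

Minimum assignment cost: 27

optimal assignment: row0→col1 (cost 11), row1→col2 (cost 1), row2→col0 (cost 4), row3→col3 (cost 11)
total = 11 + 1 + 4 + 11 = 27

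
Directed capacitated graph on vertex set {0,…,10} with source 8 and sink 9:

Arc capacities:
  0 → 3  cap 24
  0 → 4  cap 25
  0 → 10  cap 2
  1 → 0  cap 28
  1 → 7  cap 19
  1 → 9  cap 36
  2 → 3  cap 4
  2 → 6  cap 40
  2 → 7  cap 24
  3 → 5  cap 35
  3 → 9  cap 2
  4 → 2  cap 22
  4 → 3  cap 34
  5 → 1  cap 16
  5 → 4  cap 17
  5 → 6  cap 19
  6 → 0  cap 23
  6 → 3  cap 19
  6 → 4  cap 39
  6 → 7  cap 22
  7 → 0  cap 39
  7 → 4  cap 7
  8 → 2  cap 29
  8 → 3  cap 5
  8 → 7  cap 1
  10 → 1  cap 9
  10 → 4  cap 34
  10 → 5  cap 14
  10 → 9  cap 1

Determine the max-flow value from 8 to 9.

Maximum flow value: 20

augment #1: 8→3→9 bottleneck 2, total now 2
augment #2: 8→3→5→1→9 bottleneck 3, total now 5
augment #3: 8→7→0→10→9 bottleneck 1, total now 6
augment #4: 8→2→3→5→1→9 bottleneck 4, total now 10
augment #5: 8→2→6→0→10→1→9 bottleneck 1, total now 11
augment #6: 8→2→6→3→5→1→9 bottleneck 9, total now 20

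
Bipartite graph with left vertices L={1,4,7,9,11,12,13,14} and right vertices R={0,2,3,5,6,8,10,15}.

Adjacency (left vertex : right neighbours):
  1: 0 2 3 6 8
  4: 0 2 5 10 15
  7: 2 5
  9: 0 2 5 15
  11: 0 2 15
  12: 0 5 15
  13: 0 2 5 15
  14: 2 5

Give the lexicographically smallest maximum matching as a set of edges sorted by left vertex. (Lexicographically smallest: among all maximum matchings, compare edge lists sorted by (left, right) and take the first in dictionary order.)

|M| = 6 (so the lex-smallest maximum matching has 6 edges)
process left vertices in ascending order; for each, take the smallest-labelled available neighbour that still permits 6 edges overall, or leave it unmatched if none does
lex-smallest matching: {1-3, 4-10, 7-2, 9-0, 11-15, 12-5}

Lex-smallest maximum matching: {(1,3), (4,10), (7,2), (9,0), (11,15), (12,5)}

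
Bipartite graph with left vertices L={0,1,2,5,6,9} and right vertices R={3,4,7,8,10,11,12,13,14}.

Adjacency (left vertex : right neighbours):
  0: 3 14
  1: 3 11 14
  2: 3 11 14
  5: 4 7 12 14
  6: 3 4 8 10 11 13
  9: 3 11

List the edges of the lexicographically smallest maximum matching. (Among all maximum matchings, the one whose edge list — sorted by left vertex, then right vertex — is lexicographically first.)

|M| = 5 (so the lex-smallest maximum matching has 5 edges)
process left vertices in ascending order; for each, take the smallest-labelled available neighbour that still permits 5 edges overall, or leave it unmatched if none does
lex-smallest matching: {0-3, 1-11, 2-14, 5-4, 6-8}

Lex-smallest maximum matching: {(0,3), (1,11), (2,14), (5,4), (6,8)}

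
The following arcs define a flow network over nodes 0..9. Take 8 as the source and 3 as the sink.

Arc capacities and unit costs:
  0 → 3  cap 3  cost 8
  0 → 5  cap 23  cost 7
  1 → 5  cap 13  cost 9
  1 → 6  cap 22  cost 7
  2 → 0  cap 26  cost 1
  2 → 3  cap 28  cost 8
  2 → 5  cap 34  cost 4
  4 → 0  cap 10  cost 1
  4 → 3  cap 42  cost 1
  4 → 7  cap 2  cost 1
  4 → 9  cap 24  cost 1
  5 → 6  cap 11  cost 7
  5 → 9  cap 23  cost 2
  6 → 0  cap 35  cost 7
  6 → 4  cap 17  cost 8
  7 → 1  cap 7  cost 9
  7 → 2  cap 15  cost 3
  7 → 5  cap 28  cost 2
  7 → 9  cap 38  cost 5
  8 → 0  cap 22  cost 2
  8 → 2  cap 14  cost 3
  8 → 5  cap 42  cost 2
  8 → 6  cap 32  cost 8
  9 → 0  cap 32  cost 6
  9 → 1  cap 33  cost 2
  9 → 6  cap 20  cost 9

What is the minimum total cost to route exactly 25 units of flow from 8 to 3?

Minimum cost for 25 units: 320

shortest-cost path #1: 8→0→3 push 3 @ unit cost 10 (adds 30)
shortest-cost path #2: 8→2→3 push 14 @ unit cost 11 (adds 154)
shortest-cost path #3: 8→6→4→3 push 8 @ unit cost 17 (adds 136)
total cost = 320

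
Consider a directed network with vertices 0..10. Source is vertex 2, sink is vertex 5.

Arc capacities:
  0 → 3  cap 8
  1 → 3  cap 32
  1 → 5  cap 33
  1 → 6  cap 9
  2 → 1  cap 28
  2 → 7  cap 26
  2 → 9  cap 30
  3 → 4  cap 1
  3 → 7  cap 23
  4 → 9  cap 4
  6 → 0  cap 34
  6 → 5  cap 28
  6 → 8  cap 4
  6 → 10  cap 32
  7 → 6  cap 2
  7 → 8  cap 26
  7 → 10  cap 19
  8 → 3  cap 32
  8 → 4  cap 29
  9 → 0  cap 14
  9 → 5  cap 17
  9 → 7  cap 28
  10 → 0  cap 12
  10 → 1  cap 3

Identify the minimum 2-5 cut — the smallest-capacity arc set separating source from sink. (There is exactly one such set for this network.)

Min-cut arcs: {(2,1), (7,6), (9,5), (10,1)} (total capacity 50)

augment #1: 2→1→5 push 28
augment #2: 2→9→5 push 17
augment #3: 2→7→6→5 push 2
augment #4: 2→7→10→1→5 push 3
max flow = 50; residual-reachable set from 2 gives S-side
cut edges (S→T): {(2,1), (7,6), (9,5), (10,1)} total cap 50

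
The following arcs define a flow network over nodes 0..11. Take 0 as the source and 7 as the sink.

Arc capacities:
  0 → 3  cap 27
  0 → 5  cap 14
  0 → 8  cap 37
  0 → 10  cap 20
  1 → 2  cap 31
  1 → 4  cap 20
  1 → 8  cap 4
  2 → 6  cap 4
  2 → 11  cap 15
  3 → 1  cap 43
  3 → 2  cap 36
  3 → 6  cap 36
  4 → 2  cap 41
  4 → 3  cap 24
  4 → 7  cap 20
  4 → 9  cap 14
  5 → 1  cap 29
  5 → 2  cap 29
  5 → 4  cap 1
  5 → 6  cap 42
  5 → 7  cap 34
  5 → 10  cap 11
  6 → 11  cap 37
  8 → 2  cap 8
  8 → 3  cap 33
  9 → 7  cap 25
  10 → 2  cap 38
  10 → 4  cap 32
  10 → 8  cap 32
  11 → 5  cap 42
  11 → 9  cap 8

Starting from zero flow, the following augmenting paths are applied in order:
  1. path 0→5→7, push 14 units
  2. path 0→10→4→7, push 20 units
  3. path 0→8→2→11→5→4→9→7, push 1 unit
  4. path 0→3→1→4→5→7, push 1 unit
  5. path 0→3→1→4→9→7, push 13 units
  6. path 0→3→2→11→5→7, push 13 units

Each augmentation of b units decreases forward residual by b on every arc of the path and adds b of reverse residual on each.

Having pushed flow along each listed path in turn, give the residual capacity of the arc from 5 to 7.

Residual capacity of (5,7): 6

after path 1 (0→5→7, push 14): res(5,7)=20
after path 2 (0→10→4→7, push 20): res(5,7)=20
after path 3 (0→8→2→11→5→4→9→7, push 1): res(5,7)=20
after path 4 (0→3→1→4→5→7, push 1): res(5,7)=19
after path 5 (0→3→1→4→9→7, push 13): res(5,7)=19
after path 6 (0→3→2→11→5→7, push 13): res(5,7)=6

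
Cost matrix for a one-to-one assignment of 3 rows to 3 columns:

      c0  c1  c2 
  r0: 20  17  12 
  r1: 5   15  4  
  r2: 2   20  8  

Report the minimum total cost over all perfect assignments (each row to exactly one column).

Minimum assignment cost: 23

optimal assignment: row0→col1 (cost 17), row1→col2 (cost 4), row2→col0 (cost 2)
total = 17 + 4 + 2 = 23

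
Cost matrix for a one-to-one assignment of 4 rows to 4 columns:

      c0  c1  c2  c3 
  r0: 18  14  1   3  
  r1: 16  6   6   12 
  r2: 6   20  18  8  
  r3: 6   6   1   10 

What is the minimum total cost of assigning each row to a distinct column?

optimal assignment: row0→col3 (cost 3), row1→col1 (cost 6), row2→col0 (cost 6), row3→col2 (cost 1)
total = 3 + 6 + 6 + 1 = 16

Minimum assignment cost: 16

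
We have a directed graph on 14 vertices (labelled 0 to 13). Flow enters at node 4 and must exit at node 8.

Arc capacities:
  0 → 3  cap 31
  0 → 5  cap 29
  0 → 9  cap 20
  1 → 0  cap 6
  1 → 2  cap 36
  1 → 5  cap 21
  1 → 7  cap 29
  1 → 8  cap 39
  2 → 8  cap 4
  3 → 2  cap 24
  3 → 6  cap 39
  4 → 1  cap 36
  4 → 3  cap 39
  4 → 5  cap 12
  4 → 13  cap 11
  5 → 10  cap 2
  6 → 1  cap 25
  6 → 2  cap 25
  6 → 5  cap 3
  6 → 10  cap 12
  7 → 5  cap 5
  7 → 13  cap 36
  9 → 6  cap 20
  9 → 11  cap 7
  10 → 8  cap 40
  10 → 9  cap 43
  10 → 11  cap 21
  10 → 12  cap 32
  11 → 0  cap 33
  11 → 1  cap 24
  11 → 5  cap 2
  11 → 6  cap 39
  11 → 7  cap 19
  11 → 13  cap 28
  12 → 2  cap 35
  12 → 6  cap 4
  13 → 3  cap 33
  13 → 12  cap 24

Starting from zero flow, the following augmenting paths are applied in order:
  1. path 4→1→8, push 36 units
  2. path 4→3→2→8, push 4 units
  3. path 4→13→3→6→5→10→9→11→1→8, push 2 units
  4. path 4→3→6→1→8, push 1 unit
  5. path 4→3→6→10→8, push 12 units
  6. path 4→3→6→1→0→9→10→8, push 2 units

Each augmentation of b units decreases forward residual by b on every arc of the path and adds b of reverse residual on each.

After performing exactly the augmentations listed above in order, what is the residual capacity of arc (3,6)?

after path 1 (4→1→8, push 36): res(3,6)=39
after path 2 (4→3→2→8, push 4): res(3,6)=39
after path 3 (4→13→3→6→5→10→9→11→1→8, push 2): res(3,6)=37
after path 4 (4→3→6→1→8, push 1): res(3,6)=36
after path 5 (4→3→6→10→8, push 12): res(3,6)=24
after path 6 (4→3→6→1→0→9→10→8, push 2): res(3,6)=22

Residual capacity of (3,6): 22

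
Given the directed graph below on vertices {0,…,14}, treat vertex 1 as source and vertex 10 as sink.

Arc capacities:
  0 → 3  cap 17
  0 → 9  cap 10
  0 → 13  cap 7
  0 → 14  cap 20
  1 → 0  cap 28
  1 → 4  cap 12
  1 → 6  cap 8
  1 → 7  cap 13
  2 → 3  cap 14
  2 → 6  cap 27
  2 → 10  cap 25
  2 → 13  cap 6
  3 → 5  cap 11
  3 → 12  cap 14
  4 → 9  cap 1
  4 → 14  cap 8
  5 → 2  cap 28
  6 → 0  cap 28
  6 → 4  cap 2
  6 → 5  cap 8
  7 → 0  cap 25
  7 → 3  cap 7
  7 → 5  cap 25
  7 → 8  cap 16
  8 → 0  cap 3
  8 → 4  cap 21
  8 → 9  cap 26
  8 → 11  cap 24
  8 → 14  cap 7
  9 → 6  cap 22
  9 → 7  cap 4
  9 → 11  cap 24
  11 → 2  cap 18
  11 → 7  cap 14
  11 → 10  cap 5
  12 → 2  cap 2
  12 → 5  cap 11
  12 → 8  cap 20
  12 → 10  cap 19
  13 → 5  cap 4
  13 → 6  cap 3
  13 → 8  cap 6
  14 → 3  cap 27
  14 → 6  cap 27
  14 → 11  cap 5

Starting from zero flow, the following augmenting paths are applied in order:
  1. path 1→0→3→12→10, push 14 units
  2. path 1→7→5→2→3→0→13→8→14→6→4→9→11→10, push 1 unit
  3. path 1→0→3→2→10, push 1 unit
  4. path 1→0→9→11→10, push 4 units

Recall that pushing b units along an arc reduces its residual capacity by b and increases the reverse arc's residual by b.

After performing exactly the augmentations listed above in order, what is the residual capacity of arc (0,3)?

after path 1 (1→0→3→12→10, push 14): res(0,3)=3
after path 2 (1→7→5→2→3→0→13→8→14→6→4→9→11→10, push 1): res(0,3)=4
after path 3 (1→0→3→2→10, push 1): res(0,3)=3
after path 4 (1→0→9→11→10, push 4): res(0,3)=3

Residual capacity of (0,3): 3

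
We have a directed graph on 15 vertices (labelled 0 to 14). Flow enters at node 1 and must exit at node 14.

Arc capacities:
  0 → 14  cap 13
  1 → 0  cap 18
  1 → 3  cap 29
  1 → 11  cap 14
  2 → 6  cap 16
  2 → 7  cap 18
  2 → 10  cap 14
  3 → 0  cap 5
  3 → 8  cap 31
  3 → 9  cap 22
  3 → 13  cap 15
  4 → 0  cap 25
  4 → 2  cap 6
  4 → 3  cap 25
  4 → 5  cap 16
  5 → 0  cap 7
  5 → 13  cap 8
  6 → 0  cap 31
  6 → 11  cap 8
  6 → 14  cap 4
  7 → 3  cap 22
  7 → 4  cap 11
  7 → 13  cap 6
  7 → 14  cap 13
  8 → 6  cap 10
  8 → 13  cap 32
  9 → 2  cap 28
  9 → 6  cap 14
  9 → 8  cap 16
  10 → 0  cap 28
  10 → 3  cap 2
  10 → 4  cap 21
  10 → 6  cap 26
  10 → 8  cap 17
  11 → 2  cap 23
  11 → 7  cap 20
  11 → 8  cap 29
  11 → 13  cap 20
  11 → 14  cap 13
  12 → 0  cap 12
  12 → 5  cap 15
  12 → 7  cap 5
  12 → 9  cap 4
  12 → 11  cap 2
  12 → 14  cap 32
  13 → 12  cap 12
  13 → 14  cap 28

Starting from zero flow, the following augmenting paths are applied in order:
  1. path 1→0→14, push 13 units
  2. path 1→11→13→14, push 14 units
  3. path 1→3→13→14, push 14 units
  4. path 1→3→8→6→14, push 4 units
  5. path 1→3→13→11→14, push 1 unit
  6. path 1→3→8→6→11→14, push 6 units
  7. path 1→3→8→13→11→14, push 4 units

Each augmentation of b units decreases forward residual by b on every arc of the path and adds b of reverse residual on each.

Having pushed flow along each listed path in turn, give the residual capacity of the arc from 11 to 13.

after path 1 (1→0→14, push 13): res(11,13)=20
after path 2 (1→11→13→14, push 14): res(11,13)=6
after path 3 (1→3→13→14, push 14): res(11,13)=6
after path 4 (1→3→8→6→14, push 4): res(11,13)=6
after path 5 (1→3→13→11→14, push 1): res(11,13)=7
after path 6 (1→3→8→6→11→14, push 6): res(11,13)=7
after path 7 (1→3→8→13→11→14, push 4): res(11,13)=11

Residual capacity of (11,13): 11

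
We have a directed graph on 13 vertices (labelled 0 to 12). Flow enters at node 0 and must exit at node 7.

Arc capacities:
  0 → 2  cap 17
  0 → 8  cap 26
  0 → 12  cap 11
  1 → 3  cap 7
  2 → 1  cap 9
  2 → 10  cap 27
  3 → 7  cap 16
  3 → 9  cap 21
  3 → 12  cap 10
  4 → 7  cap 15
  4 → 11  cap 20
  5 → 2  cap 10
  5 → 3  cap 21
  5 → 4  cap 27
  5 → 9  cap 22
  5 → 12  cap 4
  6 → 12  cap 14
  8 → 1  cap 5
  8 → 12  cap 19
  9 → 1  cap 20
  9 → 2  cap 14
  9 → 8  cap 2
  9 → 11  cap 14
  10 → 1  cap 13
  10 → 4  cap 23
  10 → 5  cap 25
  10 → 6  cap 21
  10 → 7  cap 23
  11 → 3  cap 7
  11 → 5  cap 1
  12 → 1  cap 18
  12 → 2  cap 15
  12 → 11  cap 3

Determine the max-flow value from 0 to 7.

Maximum flow value: 37

augment #1: 0→2→10→7 bottleneck 17, total now 17
augment #2: 0→8→1→3→7 bottleneck 5, total now 22
augment #3: 0→12→1→3→7 bottleneck 2, total now 24
augment #4: 0→12→2→10→7 bottleneck 6, total now 30
augment #5: 0→12→11→3→7 bottleneck 3, total now 33
augment #6: 0→8→12→2→10→4→7 bottleneck 4, total now 37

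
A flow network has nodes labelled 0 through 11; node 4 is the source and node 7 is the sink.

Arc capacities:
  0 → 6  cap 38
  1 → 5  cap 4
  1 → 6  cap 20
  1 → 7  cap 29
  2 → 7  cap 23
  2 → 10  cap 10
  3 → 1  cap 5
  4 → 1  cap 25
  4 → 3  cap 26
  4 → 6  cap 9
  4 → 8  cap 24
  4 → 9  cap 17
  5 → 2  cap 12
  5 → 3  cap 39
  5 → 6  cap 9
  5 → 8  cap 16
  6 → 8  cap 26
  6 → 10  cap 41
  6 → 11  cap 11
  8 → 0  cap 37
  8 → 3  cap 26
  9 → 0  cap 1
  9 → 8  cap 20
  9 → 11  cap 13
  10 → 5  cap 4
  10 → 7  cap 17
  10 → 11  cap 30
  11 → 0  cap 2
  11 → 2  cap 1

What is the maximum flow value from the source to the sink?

augment #1: 4→1→7 bottleneck 25, total now 25
augment #2: 4→3→1→7 bottleneck 4, total now 29
augment #3: 4→6→10→7 bottleneck 9, total now 38
augment #4: 4→9→11→2→7 bottleneck 1, total now 39
augment #5: 4→3→1→5→2→7 bottleneck 1, total now 40
augment #6: 4→8→0→6→10→7 bottleneck 8, total now 48
augment #7: 4→8→0→6→10→5→2→7 bottleneck 4, total now 52

Maximum flow value: 52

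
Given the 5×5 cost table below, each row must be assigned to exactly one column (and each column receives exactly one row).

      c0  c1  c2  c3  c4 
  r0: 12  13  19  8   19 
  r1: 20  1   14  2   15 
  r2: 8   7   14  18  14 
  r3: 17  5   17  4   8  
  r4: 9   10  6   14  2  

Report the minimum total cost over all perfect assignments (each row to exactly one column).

optimal assignment: row0→col3 (cost 8), row1→col1 (cost 1), row2→col0 (cost 8), row3→col4 (cost 8), row4→col2 (cost 6)
total = 8 + 1 + 8 + 8 + 6 = 31

Minimum assignment cost: 31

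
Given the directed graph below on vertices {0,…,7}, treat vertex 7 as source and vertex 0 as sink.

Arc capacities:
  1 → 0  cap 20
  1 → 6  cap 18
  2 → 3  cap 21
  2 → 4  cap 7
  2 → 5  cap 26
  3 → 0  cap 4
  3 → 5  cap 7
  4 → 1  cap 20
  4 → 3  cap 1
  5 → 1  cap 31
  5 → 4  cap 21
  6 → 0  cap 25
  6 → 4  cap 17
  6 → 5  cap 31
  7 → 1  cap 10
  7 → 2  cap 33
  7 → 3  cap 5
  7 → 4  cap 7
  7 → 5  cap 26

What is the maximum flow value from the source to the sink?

Maximum flow value: 42

augment #1: 7→1→0 bottleneck 10, total now 10
augment #2: 7→3→0 bottleneck 4, total now 14
augment #3: 7→4→1→0 bottleneck 7, total now 21
augment #4: 7→5→1→0 bottleneck 3, total now 24
augment #5: 7→5→1→6→0 bottleneck 18, total now 42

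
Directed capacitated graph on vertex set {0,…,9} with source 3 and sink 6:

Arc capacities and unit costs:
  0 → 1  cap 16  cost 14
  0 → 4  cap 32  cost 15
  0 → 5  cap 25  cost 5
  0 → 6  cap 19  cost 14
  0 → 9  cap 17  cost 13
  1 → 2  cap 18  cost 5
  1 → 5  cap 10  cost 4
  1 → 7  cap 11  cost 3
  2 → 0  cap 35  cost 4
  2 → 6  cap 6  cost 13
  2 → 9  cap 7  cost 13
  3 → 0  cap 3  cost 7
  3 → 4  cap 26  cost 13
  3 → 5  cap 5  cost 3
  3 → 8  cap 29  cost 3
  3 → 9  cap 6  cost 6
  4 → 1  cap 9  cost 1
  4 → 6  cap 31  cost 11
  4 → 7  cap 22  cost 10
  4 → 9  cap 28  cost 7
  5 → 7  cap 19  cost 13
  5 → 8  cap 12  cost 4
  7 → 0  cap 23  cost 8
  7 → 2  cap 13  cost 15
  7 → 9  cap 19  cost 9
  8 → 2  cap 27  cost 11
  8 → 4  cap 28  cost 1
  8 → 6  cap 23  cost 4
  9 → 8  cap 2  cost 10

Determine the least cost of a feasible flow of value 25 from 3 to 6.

shortest-cost path #1: 3→8→6 push 23 @ unit cost 7 (adds 161)
shortest-cost path #2: 3→8→4→6 push 2 @ unit cost 15 (adds 30)
total cost = 191

Minimum cost for 25 units: 191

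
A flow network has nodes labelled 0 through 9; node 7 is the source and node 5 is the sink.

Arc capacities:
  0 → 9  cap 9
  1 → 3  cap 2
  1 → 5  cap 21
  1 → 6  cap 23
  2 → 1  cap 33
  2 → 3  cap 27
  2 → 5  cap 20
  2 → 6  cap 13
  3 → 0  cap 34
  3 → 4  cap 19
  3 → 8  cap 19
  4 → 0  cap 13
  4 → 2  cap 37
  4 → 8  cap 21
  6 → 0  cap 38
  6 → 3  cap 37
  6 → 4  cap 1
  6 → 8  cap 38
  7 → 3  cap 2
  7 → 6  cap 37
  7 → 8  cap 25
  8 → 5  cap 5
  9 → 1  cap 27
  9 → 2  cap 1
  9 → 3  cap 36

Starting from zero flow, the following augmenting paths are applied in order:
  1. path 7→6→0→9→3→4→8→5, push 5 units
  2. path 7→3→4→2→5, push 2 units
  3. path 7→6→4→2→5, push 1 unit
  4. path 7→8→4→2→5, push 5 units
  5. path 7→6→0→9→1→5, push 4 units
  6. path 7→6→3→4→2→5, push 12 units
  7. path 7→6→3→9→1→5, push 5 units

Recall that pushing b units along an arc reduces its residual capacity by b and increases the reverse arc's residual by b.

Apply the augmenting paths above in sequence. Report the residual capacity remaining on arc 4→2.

Residual capacity of (4,2): 17

after path 1 (7→6→0→9→3→4→8→5, push 5): res(4,2)=37
after path 2 (7→3→4→2→5, push 2): res(4,2)=35
after path 3 (7→6→4→2→5, push 1): res(4,2)=34
after path 4 (7→8→4→2→5, push 5): res(4,2)=29
after path 5 (7→6→0→9→1→5, push 4): res(4,2)=29
after path 6 (7→6→3→4→2→5, push 12): res(4,2)=17
after path 7 (7→6→3→9→1→5, push 5): res(4,2)=17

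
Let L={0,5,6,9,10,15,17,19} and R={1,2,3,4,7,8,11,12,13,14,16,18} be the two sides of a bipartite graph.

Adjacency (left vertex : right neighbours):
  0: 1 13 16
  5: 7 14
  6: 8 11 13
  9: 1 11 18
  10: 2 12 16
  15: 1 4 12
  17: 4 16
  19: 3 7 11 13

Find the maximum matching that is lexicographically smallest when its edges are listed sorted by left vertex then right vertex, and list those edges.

|M| = 8 (so the lex-smallest maximum matching has 8 edges)
process left vertices in ascending order; for each, take the smallest-labelled available neighbour that still permits 8 edges overall, or leave it unmatched if none does
lex-smallest matching: {0-1, 5-7, 6-8, 9-11, 10-2, 15-4, 17-16, 19-3}

Lex-smallest maximum matching: {(0,1), (5,7), (6,8), (9,11), (10,2), (15,4), (17,16), (19,3)}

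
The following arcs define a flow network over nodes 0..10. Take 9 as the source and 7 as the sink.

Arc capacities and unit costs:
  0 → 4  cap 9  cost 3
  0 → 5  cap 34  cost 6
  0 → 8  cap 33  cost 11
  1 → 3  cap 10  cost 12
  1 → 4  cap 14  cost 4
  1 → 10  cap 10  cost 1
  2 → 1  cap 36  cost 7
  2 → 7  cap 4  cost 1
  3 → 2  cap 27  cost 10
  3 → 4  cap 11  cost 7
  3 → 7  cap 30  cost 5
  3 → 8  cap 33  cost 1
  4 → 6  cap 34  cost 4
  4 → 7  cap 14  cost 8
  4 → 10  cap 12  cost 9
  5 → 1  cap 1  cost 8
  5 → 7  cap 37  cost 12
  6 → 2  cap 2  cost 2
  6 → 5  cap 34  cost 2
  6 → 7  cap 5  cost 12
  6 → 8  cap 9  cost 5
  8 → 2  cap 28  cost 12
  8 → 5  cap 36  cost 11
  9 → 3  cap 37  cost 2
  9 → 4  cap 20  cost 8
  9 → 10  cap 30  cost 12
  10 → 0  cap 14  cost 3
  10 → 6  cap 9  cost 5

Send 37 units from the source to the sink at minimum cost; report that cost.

shortest-cost path #1: 9→3→7 push 30 @ unit cost 7 (adds 210)
shortest-cost path #2: 9→3→2→7 push 4 @ unit cost 13 (adds 52)
shortest-cost path #3: 9→4→7 push 3 @ unit cost 16 (adds 48)
total cost = 310

Minimum cost for 37 units: 310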